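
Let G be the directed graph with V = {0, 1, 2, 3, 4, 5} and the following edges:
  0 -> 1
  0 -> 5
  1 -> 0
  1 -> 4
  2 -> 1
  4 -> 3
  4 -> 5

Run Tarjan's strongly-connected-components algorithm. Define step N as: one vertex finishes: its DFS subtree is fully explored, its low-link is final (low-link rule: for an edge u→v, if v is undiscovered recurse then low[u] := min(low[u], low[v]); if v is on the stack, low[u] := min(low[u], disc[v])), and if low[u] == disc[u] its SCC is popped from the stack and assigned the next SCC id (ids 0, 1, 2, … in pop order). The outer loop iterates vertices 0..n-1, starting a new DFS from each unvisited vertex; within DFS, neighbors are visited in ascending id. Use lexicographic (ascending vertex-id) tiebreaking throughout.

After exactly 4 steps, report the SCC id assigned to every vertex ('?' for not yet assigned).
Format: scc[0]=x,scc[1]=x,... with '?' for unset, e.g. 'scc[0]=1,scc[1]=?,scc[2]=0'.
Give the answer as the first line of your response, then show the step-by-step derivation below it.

scc[0]=?,scc[1]=?,scc[2]=?,scc[3]=0,scc[4]=2,scc[5]=1

step 1: low=(low[0]=0,low[1]=0,low[2]=?,low[3]=3,low[4]=2,low[5]=?); scc=(scc[0]=?,scc[1]=?,scc[2]=?,scc[3]=0,scc[4]=?,scc[5]=?)
step 2: low=(low[0]=0,low[1]=0,low[2]=?,low[3]=3,low[4]=2,low[5]=4); scc=(scc[0]=?,scc[1]=?,scc[2]=?,scc[3]=0,scc[4]=?,scc[5]=1)
step 3: low=(low[0]=0,low[1]=0,low[2]=?,low[3]=3,low[4]=2,low[5]=4); scc=(scc[0]=?,scc[1]=?,scc[2]=?,scc[3]=0,scc[4]=2,scc[5]=1)
step 4: low=(low[0]=0,low[1]=0,low[2]=?,low[3]=3,low[4]=2,low[5]=4); scc=(scc[0]=?,scc[1]=?,scc[2]=?,scc[3]=0,scc[4]=2,scc[5]=1)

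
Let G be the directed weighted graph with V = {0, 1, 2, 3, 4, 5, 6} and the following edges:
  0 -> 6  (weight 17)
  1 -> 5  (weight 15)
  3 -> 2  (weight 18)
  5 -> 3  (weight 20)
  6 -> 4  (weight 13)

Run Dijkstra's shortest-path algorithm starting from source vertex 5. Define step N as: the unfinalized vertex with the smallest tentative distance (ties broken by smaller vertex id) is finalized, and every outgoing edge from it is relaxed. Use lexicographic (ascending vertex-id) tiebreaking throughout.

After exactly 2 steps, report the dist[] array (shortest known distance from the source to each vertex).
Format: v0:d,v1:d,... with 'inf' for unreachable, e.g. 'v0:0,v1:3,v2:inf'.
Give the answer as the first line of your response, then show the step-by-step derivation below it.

v0:inf,v1:inf,v2:38,v3:20,v4:inf,v5:0,v6:inf

step 1: dist = v0:inf,v1:inf,v2:inf,v3:20,v4:inf,v5:0,v6:inf
step 2: dist = v0:inf,v1:inf,v2:38,v3:20,v4:inf,v5:0,v6:inf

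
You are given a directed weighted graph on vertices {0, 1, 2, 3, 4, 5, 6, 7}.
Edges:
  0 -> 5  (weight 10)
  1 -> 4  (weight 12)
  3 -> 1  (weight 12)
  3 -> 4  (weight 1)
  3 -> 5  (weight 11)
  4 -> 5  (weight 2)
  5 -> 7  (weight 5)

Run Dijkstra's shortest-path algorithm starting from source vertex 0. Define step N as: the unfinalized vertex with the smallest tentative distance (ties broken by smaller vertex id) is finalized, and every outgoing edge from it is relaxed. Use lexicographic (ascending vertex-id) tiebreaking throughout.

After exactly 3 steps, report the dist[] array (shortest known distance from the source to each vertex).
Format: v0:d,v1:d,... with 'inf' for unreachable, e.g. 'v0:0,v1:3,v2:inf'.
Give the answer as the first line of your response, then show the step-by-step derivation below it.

v0:0,v1:inf,v2:inf,v3:inf,v4:inf,v5:10,v6:inf,v7:15

step 1: dist = v0:0,v1:inf,v2:inf,v3:inf,v4:inf,v5:10,v6:inf,v7:inf
step 2: dist = v0:0,v1:inf,v2:inf,v3:inf,v4:inf,v5:10,v6:inf,v7:15
step 3: dist = v0:0,v1:inf,v2:inf,v3:inf,v4:inf,v5:10,v6:inf,v7:15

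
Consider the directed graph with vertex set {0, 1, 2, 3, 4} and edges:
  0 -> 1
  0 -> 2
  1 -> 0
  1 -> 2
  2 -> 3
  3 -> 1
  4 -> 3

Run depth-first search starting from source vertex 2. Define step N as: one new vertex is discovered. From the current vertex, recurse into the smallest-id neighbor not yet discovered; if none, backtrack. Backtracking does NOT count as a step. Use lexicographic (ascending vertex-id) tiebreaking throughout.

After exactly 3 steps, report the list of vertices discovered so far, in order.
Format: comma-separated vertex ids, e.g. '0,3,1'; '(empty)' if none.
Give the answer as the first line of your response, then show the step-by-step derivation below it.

2,3,1

step 1: discover 2; path=2; order=2
step 2: discover 3; path=2>3; order=2,3
step 3: discover 1; path=2>3>1; order=2,3,1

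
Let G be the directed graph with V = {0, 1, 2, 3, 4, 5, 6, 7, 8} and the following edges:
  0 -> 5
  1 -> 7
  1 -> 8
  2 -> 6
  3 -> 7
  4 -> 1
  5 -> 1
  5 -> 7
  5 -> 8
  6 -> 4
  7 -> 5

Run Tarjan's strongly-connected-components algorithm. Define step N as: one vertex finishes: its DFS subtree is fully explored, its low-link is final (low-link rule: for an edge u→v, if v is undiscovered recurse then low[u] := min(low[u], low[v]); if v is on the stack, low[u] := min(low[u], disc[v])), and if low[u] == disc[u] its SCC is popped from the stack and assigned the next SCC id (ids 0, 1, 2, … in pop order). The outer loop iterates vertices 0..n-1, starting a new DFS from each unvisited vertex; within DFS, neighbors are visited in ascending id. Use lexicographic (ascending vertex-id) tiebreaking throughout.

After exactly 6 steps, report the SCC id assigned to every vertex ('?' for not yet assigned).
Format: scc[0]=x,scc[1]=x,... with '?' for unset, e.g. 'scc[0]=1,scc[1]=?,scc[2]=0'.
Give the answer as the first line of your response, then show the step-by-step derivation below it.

scc[0]=2,scc[1]=1,scc[2]=?,scc[3]=?,scc[4]=3,scc[5]=1,scc[6]=?,scc[7]=1,scc[8]=0

step 1: low=(low[0]=0,low[1]=2,low[2]=?,low[3]=?,low[4]=?,low[5]=1,low[6]=?,low[7]=1,low[8]=?); scc=(scc[0]=?,scc[1]=?,scc[2]=?,scc[3]=?,scc[4]=?,scc[5]=?,scc[6]=?,scc[7]=?,scc[8]=?)
step 2: low=(low[0]=0,low[1]=1,low[2]=?,low[3]=?,low[4]=?,low[5]=1,low[6]=?,low[7]=1,low[8]=4); scc=(scc[0]=?,scc[1]=?,scc[2]=?,scc[3]=?,scc[4]=?,scc[5]=?,scc[6]=?,scc[7]=?,scc[8]=0)
step 3: low=(low[0]=0,low[1]=1,low[2]=?,low[3]=?,low[4]=?,low[5]=1,low[6]=?,low[7]=1,low[8]=4); scc=(scc[0]=?,scc[1]=?,scc[2]=?,scc[3]=?,scc[4]=?,scc[5]=?,scc[6]=?,scc[7]=?,scc[8]=0)
step 4: low=(low[0]=0,low[1]=1,low[2]=?,low[3]=?,low[4]=?,low[5]=1,low[6]=?,low[7]=1,low[8]=4); scc=(scc[0]=?,scc[1]=1,scc[2]=?,scc[3]=?,scc[4]=?,scc[5]=1,scc[6]=?,scc[7]=1,scc[8]=0)
step 5: low=(low[0]=0,low[1]=1,low[2]=?,low[3]=?,low[4]=?,low[5]=1,low[6]=?,low[7]=1,low[8]=4); scc=(scc[0]=2,scc[1]=1,scc[2]=?,scc[3]=?,scc[4]=?,scc[5]=1,scc[6]=?,scc[7]=1,scc[8]=0)
step 6: low=(low[0]=0,low[1]=1,low[2]=5,low[3]=?,low[4]=7,low[5]=1,low[6]=6,low[7]=1,low[8]=4); scc=(scc[0]=2,scc[1]=1,scc[2]=?,scc[3]=?,scc[4]=3,scc[5]=1,scc[6]=?,scc[7]=1,scc[8]=0)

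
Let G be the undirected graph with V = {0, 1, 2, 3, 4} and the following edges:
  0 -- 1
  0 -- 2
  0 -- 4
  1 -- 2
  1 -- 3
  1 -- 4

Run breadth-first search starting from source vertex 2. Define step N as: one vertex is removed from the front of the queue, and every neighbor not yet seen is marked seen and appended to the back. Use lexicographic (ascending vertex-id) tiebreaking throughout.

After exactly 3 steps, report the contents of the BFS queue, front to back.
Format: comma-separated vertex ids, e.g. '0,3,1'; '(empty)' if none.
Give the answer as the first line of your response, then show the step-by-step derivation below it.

4,3

step 1: dequeue 2; queue=[0,1]; order=2
step 2: dequeue 0; queue=[1,4]; order=2,0
step 3: dequeue 1; queue=[4,3]; order=2,0,1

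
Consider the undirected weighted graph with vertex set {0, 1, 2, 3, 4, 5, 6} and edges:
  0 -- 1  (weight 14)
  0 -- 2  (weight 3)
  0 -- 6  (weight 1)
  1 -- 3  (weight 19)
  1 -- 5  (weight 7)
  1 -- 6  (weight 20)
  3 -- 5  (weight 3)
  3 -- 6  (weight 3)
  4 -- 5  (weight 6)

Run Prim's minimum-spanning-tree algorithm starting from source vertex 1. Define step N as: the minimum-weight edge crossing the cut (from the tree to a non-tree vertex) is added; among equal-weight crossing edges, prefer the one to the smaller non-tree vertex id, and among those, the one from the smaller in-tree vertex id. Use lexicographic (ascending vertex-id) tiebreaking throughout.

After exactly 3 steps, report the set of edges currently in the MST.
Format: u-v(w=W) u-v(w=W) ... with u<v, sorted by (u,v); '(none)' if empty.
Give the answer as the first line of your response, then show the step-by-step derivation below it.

1-5(w=7) 3-5(w=3) 3-6(w=3)

step 1: add edge 1-5 (w=7); MST = {1-5(w=7)}
step 2: add edge 3-5 (w=3); MST = {1-5(w=7) 3-5(w=3)}
step 3: add edge 3-6 (w=3); MST = {1-5(w=7) 3-5(w=3) 3-6(w=3)}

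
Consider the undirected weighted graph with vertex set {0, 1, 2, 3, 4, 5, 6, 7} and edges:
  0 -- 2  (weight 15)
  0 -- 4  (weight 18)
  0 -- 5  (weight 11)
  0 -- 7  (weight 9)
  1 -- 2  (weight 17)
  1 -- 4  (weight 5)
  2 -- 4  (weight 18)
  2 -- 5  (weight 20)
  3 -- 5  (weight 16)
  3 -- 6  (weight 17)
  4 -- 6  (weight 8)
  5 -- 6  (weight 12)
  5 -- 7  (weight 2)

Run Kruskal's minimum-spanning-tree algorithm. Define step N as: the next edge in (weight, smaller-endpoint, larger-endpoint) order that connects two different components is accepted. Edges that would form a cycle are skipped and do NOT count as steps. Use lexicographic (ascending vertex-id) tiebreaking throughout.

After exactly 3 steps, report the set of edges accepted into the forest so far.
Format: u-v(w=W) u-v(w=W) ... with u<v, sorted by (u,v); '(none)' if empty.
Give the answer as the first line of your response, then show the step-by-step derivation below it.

1-4(w=5) 4-6(w=8) 5-7(w=2)

step 1: add edge 5-7 (w=2); MST = {5-7(w=2)}
step 2: add edge 1-4 (w=5); MST = {1-4(w=5) 5-7(w=2)}
step 3: add edge 4-6 (w=8); MST = {1-4(w=5) 4-6(w=8) 5-7(w=2)}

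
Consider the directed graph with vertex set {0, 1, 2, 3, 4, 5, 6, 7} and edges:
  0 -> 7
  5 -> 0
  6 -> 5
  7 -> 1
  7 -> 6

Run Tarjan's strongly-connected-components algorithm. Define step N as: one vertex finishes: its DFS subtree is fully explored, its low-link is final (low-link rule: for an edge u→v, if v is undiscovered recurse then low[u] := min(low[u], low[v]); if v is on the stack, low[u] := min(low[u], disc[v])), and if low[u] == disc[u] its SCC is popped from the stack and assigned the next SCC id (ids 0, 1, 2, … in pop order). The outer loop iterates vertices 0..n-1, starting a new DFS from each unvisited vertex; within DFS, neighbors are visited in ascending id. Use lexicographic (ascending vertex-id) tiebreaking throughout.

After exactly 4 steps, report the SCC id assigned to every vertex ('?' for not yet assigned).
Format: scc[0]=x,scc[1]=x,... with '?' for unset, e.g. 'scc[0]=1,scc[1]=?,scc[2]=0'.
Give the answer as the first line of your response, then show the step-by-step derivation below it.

scc[0]=?,scc[1]=0,scc[2]=?,scc[3]=?,scc[4]=?,scc[5]=?,scc[6]=?,scc[7]=?

step 1: low=(low[0]=0,low[1]=2,low[2]=?,low[3]=?,low[4]=?,low[5]=?,low[6]=?,low[7]=1); scc=(scc[0]=?,scc[1]=0,scc[2]=?,scc[3]=?,scc[4]=?,scc[5]=?,scc[6]=?,scc[7]=?)
step 2: low=(low[0]=0,low[1]=2,low[2]=?,low[3]=?,low[4]=?,low[5]=0,low[6]=3,low[7]=1); scc=(scc[0]=?,scc[1]=0,scc[2]=?,scc[3]=?,scc[4]=?,scc[5]=?,scc[6]=?,scc[7]=?)
step 3: low=(low[0]=0,low[1]=2,low[2]=?,low[3]=?,low[4]=?,low[5]=0,low[6]=0,low[7]=1); scc=(scc[0]=?,scc[1]=0,scc[2]=?,scc[3]=?,scc[4]=?,scc[5]=?,scc[6]=?,scc[7]=?)
step 4: low=(low[0]=0,low[1]=2,low[2]=?,low[3]=?,low[4]=?,low[5]=0,low[6]=0,low[7]=0); scc=(scc[0]=?,scc[1]=0,scc[2]=?,scc[3]=?,scc[4]=?,scc[5]=?,scc[6]=?,scc[7]=?)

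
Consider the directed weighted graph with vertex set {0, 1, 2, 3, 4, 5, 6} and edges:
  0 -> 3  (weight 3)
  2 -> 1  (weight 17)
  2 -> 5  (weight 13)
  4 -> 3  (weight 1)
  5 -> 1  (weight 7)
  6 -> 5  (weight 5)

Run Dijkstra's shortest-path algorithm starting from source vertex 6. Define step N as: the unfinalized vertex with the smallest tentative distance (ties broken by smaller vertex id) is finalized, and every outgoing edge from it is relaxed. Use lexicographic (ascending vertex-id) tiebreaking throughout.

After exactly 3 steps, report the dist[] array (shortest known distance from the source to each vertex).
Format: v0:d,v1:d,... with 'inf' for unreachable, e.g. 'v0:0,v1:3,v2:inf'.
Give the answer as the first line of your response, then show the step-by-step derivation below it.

v0:inf,v1:12,v2:inf,v3:inf,v4:inf,v5:5,v6:0

step 1: dist = v0:inf,v1:inf,v2:inf,v3:inf,v4:inf,v5:5,v6:0
step 2: dist = v0:inf,v1:12,v2:inf,v3:inf,v4:inf,v5:5,v6:0
step 3: dist = v0:inf,v1:12,v2:inf,v3:inf,v4:inf,v5:5,v6:0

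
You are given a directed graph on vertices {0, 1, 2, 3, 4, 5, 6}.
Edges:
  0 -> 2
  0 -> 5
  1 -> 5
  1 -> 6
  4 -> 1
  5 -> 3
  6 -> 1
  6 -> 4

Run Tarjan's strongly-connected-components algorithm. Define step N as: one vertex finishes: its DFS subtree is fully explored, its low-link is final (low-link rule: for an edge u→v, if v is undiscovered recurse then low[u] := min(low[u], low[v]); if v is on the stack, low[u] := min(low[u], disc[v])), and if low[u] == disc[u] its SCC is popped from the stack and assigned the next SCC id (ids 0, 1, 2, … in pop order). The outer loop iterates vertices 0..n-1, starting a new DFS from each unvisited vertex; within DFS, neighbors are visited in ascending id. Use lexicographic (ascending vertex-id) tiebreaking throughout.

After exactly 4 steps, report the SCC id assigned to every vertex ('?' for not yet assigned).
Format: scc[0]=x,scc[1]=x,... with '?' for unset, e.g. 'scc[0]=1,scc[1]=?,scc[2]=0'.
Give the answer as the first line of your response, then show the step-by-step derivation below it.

scc[0]=3,scc[1]=?,scc[2]=0,scc[3]=1,scc[4]=?,scc[5]=2,scc[6]=?

step 1: low=(low[0]=0,low[1]=?,low[2]=1,low[3]=?,low[4]=?,low[5]=?,low[6]=?); scc=(scc[0]=?,scc[1]=?,scc[2]=0,scc[3]=?,scc[4]=?,scc[5]=?,scc[6]=?)
step 2: low=(low[0]=0,low[1]=?,low[2]=1,low[3]=3,low[4]=?,low[5]=2,low[6]=?); scc=(scc[0]=?,scc[1]=?,scc[2]=0,scc[3]=1,scc[4]=?,scc[5]=?,scc[6]=?)
step 3: low=(low[0]=0,low[1]=?,low[2]=1,low[3]=3,low[4]=?,low[5]=2,low[6]=?); scc=(scc[0]=?,scc[1]=?,scc[2]=0,scc[3]=1,scc[4]=?,scc[5]=2,scc[6]=?)
step 4: low=(low[0]=0,low[1]=?,low[2]=1,low[3]=3,low[4]=?,low[5]=2,low[6]=?); scc=(scc[0]=3,scc[1]=?,scc[2]=0,scc[3]=1,scc[4]=?,scc[5]=2,scc[6]=?)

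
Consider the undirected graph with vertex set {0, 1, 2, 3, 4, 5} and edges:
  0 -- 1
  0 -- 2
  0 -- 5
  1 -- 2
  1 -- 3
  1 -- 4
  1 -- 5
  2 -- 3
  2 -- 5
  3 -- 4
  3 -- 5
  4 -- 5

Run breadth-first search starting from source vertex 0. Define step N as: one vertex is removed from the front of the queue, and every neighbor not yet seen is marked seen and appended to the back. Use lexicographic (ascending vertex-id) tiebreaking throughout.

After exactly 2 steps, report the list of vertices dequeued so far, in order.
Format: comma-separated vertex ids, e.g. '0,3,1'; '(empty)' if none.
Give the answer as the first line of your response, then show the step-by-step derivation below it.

0,1

step 1: dequeue 0; queue=[1,2,5]; order=0
step 2: dequeue 1; queue=[2,5,3,4]; order=0,1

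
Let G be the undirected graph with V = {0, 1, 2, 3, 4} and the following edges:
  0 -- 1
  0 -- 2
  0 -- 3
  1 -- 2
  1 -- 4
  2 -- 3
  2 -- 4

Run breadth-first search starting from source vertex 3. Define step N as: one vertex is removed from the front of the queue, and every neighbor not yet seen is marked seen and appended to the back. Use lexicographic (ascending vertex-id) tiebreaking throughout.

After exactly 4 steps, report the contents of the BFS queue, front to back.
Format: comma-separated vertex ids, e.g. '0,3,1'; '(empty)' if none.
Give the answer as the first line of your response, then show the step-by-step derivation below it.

4

step 1: dequeue 3; queue=[0,2]; order=3
step 2: dequeue 0; queue=[2,1]; order=3,0
step 3: dequeue 2; queue=[1,4]; order=3,0,2
step 4: dequeue 1; queue=[4]; order=3,0,2,1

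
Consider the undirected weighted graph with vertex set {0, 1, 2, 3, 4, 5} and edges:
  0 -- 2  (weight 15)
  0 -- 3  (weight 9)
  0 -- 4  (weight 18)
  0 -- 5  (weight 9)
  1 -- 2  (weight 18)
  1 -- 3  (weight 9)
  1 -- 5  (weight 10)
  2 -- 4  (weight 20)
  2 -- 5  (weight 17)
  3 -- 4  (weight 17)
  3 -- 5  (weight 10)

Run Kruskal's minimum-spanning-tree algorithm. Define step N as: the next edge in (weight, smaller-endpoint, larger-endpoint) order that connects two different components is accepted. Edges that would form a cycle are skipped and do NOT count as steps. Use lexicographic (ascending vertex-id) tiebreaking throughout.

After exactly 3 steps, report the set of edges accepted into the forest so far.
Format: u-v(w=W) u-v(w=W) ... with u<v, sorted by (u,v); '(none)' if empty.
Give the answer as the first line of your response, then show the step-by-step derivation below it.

0-3(w=9) 0-5(w=9) 1-3(w=9)

step 1: add edge 0-3 (w=9); MST = {0-3(w=9)}
step 2: add edge 0-5 (w=9); MST = {0-3(w=9) 0-5(w=9)}
step 3: add edge 1-3 (w=9); MST = {0-3(w=9) 0-5(w=9) 1-3(w=9)}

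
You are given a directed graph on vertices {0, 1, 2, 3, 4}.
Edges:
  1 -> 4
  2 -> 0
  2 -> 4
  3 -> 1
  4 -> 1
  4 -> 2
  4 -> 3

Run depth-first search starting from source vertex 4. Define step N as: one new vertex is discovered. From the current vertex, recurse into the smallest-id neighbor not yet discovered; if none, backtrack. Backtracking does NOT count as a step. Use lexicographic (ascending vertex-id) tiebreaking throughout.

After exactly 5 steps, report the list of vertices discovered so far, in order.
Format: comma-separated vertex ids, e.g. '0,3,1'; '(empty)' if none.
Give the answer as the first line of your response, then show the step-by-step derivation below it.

4,1,2,0,3

step 1: discover 4; path=4; order=4
step 2: discover 1; path=4>1; order=4,1
step 3: discover 2; path=4>2; order=4,1,2
step 4: discover 0; path=4>2>0; order=4,1,2,0
step 5: discover 3; path=4>3; order=4,1,2,0,3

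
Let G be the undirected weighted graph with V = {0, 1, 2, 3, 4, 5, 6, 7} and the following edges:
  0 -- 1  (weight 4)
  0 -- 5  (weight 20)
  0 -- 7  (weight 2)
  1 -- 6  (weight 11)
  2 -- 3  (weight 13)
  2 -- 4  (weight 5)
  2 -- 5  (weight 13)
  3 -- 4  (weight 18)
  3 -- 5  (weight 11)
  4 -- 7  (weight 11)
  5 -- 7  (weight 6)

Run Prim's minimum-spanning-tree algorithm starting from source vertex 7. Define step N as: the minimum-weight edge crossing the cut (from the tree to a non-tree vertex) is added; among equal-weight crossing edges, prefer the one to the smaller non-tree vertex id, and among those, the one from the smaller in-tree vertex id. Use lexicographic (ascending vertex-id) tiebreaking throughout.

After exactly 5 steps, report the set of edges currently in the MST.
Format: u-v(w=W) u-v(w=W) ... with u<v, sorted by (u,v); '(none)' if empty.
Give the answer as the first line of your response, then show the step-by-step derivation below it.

0-1(w=4) 0-7(w=2) 3-5(w=11) 4-7(w=11) 5-7(w=6)

step 1: add edge 0-7 (w=2); MST = {0-7(w=2)}
step 2: add edge 0-1 (w=4); MST = {0-1(w=4) 0-7(w=2)}
step 3: add edge 5-7 (w=6); MST = {0-1(w=4) 0-7(w=2) 5-7(w=6)}
step 4: add edge 3-5 (w=11); MST = {0-1(w=4) 0-7(w=2) 3-5(w=11) 5-7(w=6)}
step 5: add edge 4-7 (w=11); MST = {0-1(w=4) 0-7(w=2) 3-5(w=11) 4-7(w=11) 5-7(w=6)}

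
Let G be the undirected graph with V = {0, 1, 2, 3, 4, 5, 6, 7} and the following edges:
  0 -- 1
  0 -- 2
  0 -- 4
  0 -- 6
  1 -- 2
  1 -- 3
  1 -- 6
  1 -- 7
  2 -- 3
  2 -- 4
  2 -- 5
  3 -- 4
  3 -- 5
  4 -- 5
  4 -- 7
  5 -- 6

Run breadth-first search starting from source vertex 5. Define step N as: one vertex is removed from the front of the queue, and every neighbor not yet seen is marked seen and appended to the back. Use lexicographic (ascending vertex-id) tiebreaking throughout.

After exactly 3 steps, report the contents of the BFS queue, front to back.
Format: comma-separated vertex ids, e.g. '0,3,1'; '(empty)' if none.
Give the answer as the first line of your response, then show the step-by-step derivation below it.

4,6,0,1

step 1: dequeue 5; queue=[2,3,4,6]; order=5
step 2: dequeue 2; queue=[3,4,6,0,1]; order=5,2
step 3: dequeue 3; queue=[4,6,0,1]; order=5,2,3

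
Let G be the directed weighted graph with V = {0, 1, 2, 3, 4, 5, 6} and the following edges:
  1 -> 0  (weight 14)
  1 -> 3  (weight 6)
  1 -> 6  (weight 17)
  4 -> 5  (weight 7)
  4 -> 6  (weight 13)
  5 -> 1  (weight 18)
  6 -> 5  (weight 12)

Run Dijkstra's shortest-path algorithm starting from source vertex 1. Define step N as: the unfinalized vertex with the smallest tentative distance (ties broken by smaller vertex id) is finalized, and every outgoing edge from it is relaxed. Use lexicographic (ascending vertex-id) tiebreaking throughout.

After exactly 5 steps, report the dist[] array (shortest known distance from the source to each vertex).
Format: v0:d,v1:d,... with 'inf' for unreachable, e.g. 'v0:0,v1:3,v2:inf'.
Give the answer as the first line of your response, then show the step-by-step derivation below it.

v0:14,v1:0,v2:inf,v3:6,v4:inf,v5:29,v6:17

step 1: dist = v0:14,v1:0,v2:inf,v3:6,v4:inf,v5:inf,v6:17
step 2: dist = v0:14,v1:0,v2:inf,v3:6,v4:inf,v5:inf,v6:17
step 3: dist = v0:14,v1:0,v2:inf,v3:6,v4:inf,v5:inf,v6:17
step 4: dist = v0:14,v1:0,v2:inf,v3:6,v4:inf,v5:29,v6:17
step 5: dist = v0:14,v1:0,v2:inf,v3:6,v4:inf,v5:29,v6:17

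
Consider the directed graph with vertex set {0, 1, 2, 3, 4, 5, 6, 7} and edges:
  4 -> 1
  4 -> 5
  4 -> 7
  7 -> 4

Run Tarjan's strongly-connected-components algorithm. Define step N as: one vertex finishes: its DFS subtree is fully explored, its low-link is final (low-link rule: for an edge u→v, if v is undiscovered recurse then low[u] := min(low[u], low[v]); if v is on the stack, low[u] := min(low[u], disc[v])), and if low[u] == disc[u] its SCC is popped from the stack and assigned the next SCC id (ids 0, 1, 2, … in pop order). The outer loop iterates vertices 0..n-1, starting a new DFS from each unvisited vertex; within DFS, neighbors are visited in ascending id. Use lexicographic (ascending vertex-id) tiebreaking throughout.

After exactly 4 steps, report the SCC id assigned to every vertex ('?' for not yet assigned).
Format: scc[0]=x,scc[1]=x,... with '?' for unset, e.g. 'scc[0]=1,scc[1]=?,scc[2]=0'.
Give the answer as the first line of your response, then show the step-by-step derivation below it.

scc[0]=0,scc[1]=1,scc[2]=2,scc[3]=3,scc[4]=?,scc[5]=?,scc[6]=?,scc[7]=?

step 1: low=(low[0]=0,low[1]=?,low[2]=?,low[3]=?,low[4]=?,low[5]=?,low[6]=?,low[7]=?); scc=(scc[0]=0,scc[1]=?,scc[2]=?,scc[3]=?,scc[4]=?,scc[5]=?,scc[6]=?,scc[7]=?)
step 2: low=(low[0]=0,low[1]=1,low[2]=?,low[3]=?,low[4]=?,low[5]=?,low[6]=?,low[7]=?); scc=(scc[0]=0,scc[1]=1,scc[2]=?,scc[3]=?,scc[4]=?,scc[5]=?,scc[6]=?,scc[7]=?)
step 3: low=(low[0]=0,low[1]=1,low[2]=2,low[3]=?,low[4]=?,low[5]=?,low[6]=?,low[7]=?); scc=(scc[0]=0,scc[1]=1,scc[2]=2,scc[3]=?,scc[4]=?,scc[5]=?,scc[6]=?,scc[7]=?)
step 4: low=(low[0]=0,low[1]=1,low[2]=2,low[3]=3,low[4]=?,low[5]=?,low[6]=?,low[7]=?); scc=(scc[0]=0,scc[1]=1,scc[2]=2,scc[3]=3,scc[4]=?,scc[5]=?,scc[6]=?,scc[7]=?)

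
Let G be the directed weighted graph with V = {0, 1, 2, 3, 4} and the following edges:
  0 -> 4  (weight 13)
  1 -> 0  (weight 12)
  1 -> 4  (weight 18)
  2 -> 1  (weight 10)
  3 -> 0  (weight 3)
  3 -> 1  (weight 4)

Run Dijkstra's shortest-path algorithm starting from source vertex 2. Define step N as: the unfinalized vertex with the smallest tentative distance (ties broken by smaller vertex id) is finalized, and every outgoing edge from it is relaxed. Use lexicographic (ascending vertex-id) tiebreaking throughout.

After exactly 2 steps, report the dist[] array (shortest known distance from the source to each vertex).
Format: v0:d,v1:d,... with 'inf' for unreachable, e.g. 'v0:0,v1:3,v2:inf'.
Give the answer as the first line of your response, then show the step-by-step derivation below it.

v0:22,v1:10,v2:0,v3:inf,v4:28

step 1: dist = v0:inf,v1:10,v2:0,v3:inf,v4:inf
step 2: dist = v0:22,v1:10,v2:0,v3:inf,v4:28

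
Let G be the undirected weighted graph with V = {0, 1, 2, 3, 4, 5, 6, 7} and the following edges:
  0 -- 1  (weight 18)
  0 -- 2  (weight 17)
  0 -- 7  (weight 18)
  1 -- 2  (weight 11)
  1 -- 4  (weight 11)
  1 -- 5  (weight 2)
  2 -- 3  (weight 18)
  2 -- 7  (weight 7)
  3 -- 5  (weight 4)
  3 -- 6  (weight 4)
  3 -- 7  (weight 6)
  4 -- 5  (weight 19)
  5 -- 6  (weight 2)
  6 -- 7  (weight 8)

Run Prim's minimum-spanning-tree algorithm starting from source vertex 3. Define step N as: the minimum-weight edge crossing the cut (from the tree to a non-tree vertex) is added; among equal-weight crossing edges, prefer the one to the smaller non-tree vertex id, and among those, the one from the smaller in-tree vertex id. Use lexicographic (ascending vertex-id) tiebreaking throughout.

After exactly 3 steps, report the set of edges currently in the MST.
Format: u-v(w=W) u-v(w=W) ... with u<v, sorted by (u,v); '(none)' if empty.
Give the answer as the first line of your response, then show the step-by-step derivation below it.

1-5(w=2) 3-5(w=4) 5-6(w=2)

step 1: add edge 3-5 (w=4); MST = {3-5(w=4)}
step 2: add edge 1-5 (w=2); MST = {1-5(w=2) 3-5(w=4)}
step 3: add edge 5-6 (w=2); MST = {1-5(w=2) 3-5(w=4) 5-6(w=2)}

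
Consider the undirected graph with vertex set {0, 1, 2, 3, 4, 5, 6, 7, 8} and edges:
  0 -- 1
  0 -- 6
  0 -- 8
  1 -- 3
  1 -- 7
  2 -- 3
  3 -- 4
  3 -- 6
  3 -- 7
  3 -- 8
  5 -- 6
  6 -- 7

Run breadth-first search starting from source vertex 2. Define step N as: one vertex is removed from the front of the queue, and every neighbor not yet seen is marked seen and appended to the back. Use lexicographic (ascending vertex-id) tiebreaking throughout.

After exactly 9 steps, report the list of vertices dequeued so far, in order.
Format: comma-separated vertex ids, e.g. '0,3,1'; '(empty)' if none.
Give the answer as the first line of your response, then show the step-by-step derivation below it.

2,3,1,4,6,7,8,0,5

step 1: dequeue 2; queue=[3]; order=2
step 2: dequeue 3; queue=[1,4,6,7,8]; order=2,3
step 3: dequeue 1; queue=[4,6,7,8,0]; order=2,3,1
step 4: dequeue 4; queue=[6,7,8,0]; order=2,3,1,4
step 5: dequeue 6; queue=[7,8,0,5]; order=2,3,1,4,6
step 6: dequeue 7; queue=[8,0,5]; order=2,3,1,4,6,7
step 7: dequeue 8; queue=[0,5]; order=2,3,1,4,6,7,8
step 8: dequeue 0; queue=[5]; order=2,3,1,4,6,7,8,0
step 9: dequeue 5; queue=[(empty)]; order=2,3,1,4,6,7,8,0,5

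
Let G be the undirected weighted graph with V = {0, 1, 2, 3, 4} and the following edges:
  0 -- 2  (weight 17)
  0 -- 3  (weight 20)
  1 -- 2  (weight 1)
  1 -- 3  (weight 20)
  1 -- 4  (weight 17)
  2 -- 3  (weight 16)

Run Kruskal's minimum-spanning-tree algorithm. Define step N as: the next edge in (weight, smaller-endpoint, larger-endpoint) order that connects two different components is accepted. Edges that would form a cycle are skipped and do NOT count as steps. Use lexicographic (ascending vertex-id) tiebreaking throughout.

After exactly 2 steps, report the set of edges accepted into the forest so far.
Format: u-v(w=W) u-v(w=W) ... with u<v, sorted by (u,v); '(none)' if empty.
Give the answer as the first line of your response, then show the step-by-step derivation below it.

1-2(w=1) 2-3(w=16)

step 1: add edge 1-2 (w=1); MST = {1-2(w=1)}
step 2: add edge 2-3 (w=16); MST = {1-2(w=1) 2-3(w=16)}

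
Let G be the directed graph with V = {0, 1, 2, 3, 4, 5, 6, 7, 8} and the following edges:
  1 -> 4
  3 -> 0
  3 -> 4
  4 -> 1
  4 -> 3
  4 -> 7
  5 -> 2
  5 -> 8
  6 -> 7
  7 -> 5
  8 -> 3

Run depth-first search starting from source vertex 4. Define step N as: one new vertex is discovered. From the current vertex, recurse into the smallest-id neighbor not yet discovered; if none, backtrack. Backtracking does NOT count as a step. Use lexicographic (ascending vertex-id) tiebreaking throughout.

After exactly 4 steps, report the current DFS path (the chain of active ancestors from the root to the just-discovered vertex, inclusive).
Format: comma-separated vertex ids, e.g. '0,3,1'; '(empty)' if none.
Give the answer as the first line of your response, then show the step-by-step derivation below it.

4,3,0

step 1: discover 4; path=4; order=4
step 2: discover 1; path=4>1; order=4,1
step 3: discover 3; path=4>3; order=4,1,3
step 4: discover 0; path=4>3>0; order=4,1,3,0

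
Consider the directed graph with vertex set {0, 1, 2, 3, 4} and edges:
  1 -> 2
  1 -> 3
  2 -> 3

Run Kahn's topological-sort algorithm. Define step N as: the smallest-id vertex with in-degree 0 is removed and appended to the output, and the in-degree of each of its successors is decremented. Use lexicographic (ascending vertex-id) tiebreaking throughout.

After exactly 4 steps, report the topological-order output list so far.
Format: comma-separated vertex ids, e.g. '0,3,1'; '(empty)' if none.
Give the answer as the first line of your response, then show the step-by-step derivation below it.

0,1,2,3

step 1: output 0; order=[0]; indeg=(0,0,1,2,0)
step 2: output 1; order=[0,1]; indeg=(0,0,0,1,0)
step 3: output 2; order=[0,1,2]; indeg=(0,0,0,0,0)
step 4: output 3; order=[0,1,2,3]; indeg=(0,0,0,0,0)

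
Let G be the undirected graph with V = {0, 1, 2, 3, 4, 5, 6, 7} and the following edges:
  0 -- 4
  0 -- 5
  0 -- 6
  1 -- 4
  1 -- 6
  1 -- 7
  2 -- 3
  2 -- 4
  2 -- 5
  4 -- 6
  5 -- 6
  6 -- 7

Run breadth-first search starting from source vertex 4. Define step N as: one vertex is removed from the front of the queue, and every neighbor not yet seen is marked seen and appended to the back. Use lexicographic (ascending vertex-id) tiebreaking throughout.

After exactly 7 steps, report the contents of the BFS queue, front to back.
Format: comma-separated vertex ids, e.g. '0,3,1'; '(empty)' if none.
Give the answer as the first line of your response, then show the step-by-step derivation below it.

3

step 1: dequeue 4; queue=[0,1,2,6]; order=4
step 2: dequeue 0; queue=[1,2,6,5]; order=4,0
step 3: dequeue 1; queue=[2,6,5,7]; order=4,0,1
step 4: dequeue 2; queue=[6,5,7,3]; order=4,0,1,2
step 5: dequeue 6; queue=[5,7,3]; order=4,0,1,2,6
step 6: dequeue 5; queue=[7,3]; order=4,0,1,2,6,5
step 7: dequeue 7; queue=[3]; order=4,0,1,2,6,5,7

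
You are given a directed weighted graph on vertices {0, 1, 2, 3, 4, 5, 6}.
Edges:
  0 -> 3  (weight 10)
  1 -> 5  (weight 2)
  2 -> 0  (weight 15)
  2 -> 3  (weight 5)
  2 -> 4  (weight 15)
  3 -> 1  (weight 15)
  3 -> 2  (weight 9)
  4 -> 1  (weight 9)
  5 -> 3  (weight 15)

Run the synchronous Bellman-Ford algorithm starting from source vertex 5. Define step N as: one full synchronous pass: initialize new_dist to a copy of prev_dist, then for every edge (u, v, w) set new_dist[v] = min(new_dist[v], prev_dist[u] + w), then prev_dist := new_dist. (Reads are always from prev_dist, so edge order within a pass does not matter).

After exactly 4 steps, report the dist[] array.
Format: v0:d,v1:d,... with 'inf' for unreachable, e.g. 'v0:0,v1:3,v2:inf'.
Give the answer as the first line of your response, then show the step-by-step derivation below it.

v0:39,v1:30,v2:24,v3:15,v4:39,v5:0,v6:inf

step 1: dist = v0:inf,v1:inf,v2:inf,v3:15,v4:inf,v5:0,v6:inf
step 2: dist = v0:inf,v1:30,v2:24,v3:15,v4:inf,v5:0,v6:inf
step 3: dist = v0:39,v1:30,v2:24,v3:15,v4:39,v5:0,v6:inf
step 4: dist = v0:39,v1:30,v2:24,v3:15,v4:39,v5:0,v6:inf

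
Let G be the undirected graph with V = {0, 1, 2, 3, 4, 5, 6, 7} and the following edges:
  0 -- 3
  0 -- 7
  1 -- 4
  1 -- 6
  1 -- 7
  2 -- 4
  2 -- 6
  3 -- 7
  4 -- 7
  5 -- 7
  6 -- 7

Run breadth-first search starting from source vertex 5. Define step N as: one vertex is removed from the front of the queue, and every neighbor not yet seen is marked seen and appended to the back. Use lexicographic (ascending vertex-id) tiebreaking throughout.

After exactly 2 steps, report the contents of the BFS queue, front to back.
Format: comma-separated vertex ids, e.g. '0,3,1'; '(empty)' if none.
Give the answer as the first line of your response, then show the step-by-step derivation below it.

0,1,3,4,6

step 1: dequeue 5; queue=[7]; order=5
step 2: dequeue 7; queue=[0,1,3,4,6]; order=5,7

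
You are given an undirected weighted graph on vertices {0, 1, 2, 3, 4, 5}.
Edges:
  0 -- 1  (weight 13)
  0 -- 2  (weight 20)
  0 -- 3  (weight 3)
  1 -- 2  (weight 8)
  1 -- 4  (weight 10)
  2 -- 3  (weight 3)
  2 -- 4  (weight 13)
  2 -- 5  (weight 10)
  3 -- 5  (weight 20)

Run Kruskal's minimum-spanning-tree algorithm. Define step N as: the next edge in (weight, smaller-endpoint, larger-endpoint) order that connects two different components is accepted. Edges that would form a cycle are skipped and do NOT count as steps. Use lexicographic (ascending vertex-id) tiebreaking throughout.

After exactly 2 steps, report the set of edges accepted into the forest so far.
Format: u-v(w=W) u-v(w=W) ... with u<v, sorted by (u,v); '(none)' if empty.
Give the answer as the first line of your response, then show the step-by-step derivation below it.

0-3(w=3) 2-3(w=3)

step 1: add edge 0-3 (w=3); MST = {0-3(w=3)}
step 2: add edge 2-3 (w=3); MST = {0-3(w=3) 2-3(w=3)}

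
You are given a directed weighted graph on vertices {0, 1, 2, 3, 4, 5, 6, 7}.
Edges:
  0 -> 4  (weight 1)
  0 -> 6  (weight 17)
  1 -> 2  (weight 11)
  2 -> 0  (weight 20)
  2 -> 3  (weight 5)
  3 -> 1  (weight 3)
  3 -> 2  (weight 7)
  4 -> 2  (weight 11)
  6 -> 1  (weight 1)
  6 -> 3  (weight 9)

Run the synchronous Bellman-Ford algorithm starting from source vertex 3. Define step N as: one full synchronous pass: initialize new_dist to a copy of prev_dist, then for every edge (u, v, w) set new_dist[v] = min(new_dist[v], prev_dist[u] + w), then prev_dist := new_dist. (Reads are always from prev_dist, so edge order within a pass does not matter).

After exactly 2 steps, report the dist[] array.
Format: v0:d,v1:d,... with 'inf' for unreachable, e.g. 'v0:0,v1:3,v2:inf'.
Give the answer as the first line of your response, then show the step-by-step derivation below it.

v0:27,v1:3,v2:7,v3:0,v4:inf,v5:inf,v6:inf,v7:inf

step 1: dist = v0:inf,v1:3,v2:7,v3:0,v4:inf,v5:inf,v6:inf,v7:inf
step 2: dist = v0:27,v1:3,v2:7,v3:0,v4:inf,v5:inf,v6:inf,v7:inf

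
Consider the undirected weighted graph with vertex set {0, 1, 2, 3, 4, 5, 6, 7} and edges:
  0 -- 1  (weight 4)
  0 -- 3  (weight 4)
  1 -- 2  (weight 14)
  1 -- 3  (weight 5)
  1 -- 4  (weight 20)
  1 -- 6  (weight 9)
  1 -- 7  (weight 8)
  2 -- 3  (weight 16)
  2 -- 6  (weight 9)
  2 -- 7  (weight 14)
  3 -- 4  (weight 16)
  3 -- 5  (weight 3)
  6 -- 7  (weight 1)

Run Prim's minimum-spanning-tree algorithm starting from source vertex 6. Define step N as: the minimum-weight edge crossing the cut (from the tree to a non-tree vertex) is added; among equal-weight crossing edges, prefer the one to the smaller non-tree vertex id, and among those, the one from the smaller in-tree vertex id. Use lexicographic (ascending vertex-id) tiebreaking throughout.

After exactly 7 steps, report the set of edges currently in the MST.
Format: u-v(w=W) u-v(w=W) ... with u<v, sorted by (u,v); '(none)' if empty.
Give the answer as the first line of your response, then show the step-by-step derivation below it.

0-1(w=4) 0-3(w=4) 1-7(w=8) 2-6(w=9) 3-4(w=16) 3-5(w=3) 6-7(w=1)

step 1: add edge 6-7 (w=1); MST = {6-7(w=1)}
step 2: add edge 1-7 (w=8); MST = {1-7(w=8) 6-7(w=1)}
step 3: add edge 0-1 (w=4); MST = {0-1(w=4) 1-7(w=8) 6-7(w=1)}
step 4: add edge 0-3 (w=4); MST = {0-1(w=4) 0-3(w=4) 1-7(w=8) 6-7(w=1)}
step 5: add edge 3-5 (w=3); MST = {0-1(w=4) 0-3(w=4) 1-7(w=8) 3-5(w=3) 6-7(w=1)}
step 6: add edge 2-6 (w=9); MST = {0-1(w=4) 0-3(w=4) 1-7(w=8) 2-6(w=9) 3-5(w=3) 6-7(w=1)}
step 7: add edge 3-4 (w=16); MST = {0-1(w=4) 0-3(w=4) 1-7(w=8) 2-6(w=9) 3-4(w=16) 3-5(w=3) 6-7(w=1)}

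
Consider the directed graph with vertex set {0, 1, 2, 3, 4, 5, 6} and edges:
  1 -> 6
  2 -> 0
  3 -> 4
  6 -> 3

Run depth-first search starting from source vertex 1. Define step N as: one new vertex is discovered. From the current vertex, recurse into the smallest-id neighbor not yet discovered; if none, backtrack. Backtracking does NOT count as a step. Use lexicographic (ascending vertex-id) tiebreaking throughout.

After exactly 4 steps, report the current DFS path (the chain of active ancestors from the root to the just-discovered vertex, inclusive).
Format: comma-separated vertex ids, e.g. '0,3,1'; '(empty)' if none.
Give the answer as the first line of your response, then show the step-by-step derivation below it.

1,6,3,4

step 1: discover 1; path=1; order=1
step 2: discover 6; path=1>6; order=1,6
step 3: discover 3; path=1>6>3; order=1,6,3
step 4: discover 4; path=1>6>3>4; order=1,6,3,4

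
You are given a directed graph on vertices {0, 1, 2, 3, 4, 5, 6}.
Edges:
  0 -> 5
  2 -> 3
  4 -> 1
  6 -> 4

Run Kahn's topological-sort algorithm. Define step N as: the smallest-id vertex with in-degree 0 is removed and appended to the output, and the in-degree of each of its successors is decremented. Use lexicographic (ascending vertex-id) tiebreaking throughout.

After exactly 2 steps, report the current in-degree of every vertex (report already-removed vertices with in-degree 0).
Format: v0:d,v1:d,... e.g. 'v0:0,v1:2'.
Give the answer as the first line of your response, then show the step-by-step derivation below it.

v0:0,v1:1,v2:0,v3:0,v4:1,v5:0,v6:0

step 1: output 0; order=[0]; indeg=(0,1,0,1,1,0,0)
step 2: output 2; order=[0,2]; indeg=(0,1,0,0,1,0,0)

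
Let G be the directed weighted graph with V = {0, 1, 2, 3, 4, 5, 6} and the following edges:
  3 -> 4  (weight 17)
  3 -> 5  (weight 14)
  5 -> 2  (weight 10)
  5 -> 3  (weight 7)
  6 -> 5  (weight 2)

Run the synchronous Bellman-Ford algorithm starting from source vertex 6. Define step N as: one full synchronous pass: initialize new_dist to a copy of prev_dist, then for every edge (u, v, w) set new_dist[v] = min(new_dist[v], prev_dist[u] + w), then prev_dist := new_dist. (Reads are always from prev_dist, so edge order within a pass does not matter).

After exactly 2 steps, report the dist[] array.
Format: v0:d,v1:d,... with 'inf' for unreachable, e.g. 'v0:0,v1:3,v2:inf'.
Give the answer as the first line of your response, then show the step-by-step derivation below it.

v0:inf,v1:inf,v2:12,v3:9,v4:inf,v5:2,v6:0

step 1: dist = v0:inf,v1:inf,v2:inf,v3:inf,v4:inf,v5:2,v6:0
step 2: dist = v0:inf,v1:inf,v2:12,v3:9,v4:inf,v5:2,v6:0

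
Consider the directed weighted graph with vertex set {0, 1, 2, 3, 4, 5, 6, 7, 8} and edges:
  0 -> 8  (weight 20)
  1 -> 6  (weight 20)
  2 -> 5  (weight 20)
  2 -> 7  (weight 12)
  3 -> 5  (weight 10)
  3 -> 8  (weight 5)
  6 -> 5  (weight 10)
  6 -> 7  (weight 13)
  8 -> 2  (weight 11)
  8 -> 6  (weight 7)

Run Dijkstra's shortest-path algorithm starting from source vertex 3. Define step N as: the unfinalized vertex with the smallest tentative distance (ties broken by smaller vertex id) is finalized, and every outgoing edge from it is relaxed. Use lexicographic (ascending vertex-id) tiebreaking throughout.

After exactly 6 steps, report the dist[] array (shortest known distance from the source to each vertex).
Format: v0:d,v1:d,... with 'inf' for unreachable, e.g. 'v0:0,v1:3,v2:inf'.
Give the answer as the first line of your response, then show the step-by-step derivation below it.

v0:inf,v1:inf,v2:16,v3:0,v4:inf,v5:10,v6:12,v7:25,v8:5

step 1: dist = v0:inf,v1:inf,v2:inf,v3:0,v4:inf,v5:10,v6:inf,v7:inf,v8:5
step 2: dist = v0:inf,v1:inf,v2:16,v3:0,v4:inf,v5:10,v6:12,v7:inf,v8:5
step 3: dist = v0:inf,v1:inf,v2:16,v3:0,v4:inf,v5:10,v6:12,v7:inf,v8:5
step 4: dist = v0:inf,v1:inf,v2:16,v3:0,v4:inf,v5:10,v6:12,v7:25,v8:5
step 5: dist = v0:inf,v1:inf,v2:16,v3:0,v4:inf,v5:10,v6:12,v7:25,v8:5
step 6: dist = v0:inf,v1:inf,v2:16,v3:0,v4:inf,v5:10,v6:12,v7:25,v8:5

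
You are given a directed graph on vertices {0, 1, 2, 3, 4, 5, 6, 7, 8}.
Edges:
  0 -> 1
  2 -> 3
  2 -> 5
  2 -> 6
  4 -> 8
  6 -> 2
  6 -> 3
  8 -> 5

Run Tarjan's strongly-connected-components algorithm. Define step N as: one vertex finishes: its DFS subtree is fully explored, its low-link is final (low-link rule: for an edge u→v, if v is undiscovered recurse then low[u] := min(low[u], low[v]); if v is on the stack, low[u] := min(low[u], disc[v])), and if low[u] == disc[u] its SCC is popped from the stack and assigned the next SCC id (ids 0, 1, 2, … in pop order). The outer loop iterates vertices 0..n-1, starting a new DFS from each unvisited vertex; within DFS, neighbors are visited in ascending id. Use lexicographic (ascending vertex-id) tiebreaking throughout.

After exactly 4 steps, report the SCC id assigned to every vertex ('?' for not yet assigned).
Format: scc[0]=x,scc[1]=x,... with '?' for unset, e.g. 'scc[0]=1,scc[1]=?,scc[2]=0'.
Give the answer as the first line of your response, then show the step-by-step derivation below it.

scc[0]=1,scc[1]=0,scc[2]=?,scc[3]=2,scc[4]=?,scc[5]=3,scc[6]=?,scc[7]=?,scc[8]=?

step 1: low=(low[0]=0,low[1]=1,low[2]=?,low[3]=?,low[4]=?,low[5]=?,low[6]=?,low[7]=?,low[8]=?); scc=(scc[0]=?,scc[1]=0,scc[2]=?,scc[3]=?,scc[4]=?,scc[5]=?,scc[6]=?,scc[7]=?,scc[8]=?)
step 2: low=(low[0]=0,low[1]=1,low[2]=?,low[3]=?,low[4]=?,low[5]=?,low[6]=?,low[7]=?,low[8]=?); scc=(scc[0]=1,scc[1]=0,scc[2]=?,scc[3]=?,scc[4]=?,scc[5]=?,scc[6]=?,scc[7]=?,scc[8]=?)
step 3: low=(low[0]=0,low[1]=1,low[2]=2,low[3]=3,low[4]=?,low[5]=?,low[6]=?,low[7]=?,low[8]=?); scc=(scc[0]=1,scc[1]=0,scc[2]=?,scc[3]=2,scc[4]=?,scc[5]=?,scc[6]=?,scc[7]=?,scc[8]=?)
step 4: low=(low[0]=0,low[1]=1,low[2]=2,low[3]=3,low[4]=?,low[5]=4,low[6]=?,low[7]=?,low[8]=?); scc=(scc[0]=1,scc[1]=0,scc[2]=?,scc[3]=2,scc[4]=?,scc[5]=3,scc[6]=?,scc[7]=?,scc[8]=?)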